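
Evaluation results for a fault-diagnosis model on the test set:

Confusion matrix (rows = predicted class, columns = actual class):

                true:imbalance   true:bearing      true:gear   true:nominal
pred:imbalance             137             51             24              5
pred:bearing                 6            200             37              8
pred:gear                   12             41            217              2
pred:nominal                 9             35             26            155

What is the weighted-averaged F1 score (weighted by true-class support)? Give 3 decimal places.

Per-class F1 score (2·TP/(2·TP+FP+FN)):
  imbalance: TP=137, FP=51+24+5=80, FN=6+12+9=27 → 274/381 = 0.7192
  bearing: TP=200, FP=6+37+8=51, FN=51+41+35=127 → 400/578 = 0.6920
  gear: TP=217, FP=12+41+2=55, FN=24+37+26=87 → 434/576 = 0.7535
  nominal: TP=155, FP=9+35+26=70, FN=5+8+2=15 → 310/395 = 0.7848
Weighted-F1 score = Σ (supportᵢ/N)·F1 scoreᵢ with N=965: (164/965)·0.7192 + (327/965)·0.6920 + (304/965)·0.7535 + (170/965)·0.7848 = 0.732

0.732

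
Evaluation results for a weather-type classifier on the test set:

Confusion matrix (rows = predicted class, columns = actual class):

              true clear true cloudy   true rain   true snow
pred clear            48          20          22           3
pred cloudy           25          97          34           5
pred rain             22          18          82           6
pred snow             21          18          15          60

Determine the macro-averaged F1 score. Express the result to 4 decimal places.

Per-class F1 score (2·TP/(2·TP+FP+FN)):
  clear: TP=48, FP=20+22+3=45, FN=25+22+21=68 → 96/209 = 0.45933
  cloudy: TP=97, FP=25+34+5=64, FN=20+18+18=56 → 194/314 = 0.61783
  rain: TP=82, FP=22+18+6=46, FN=22+34+15=71 → 164/281 = 0.58363
  snow: TP=60, FP=21+18+15=54, FN=3+5+6=14 → 120/188 = 0.63830
Macro-F1 score = mean = (0.45933 + 0.61783 + 0.58363 + 0.63830) / 4 = 0.5748

0.5748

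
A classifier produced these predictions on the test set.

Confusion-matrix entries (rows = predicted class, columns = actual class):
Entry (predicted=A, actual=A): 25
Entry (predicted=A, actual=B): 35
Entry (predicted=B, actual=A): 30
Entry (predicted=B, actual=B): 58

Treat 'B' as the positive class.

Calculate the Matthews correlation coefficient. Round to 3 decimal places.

0.077

MCC = (TP·TN − FP·FN) / √((TP+FP)(TP+FN)(TN+FP)(TN+FN))
Numerator = 58·25 − 30·35 = 400
Denominator = √(88·93·55·60) = √27007200 = 5196.8452
MCC = 400 / 5196.8452 = 0.077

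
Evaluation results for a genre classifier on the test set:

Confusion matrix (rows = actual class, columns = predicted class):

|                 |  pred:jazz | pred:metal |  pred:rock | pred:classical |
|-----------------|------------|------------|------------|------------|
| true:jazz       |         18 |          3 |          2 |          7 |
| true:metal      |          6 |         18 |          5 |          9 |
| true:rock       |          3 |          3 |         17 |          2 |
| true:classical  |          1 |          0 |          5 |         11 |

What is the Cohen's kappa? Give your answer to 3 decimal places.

0.446

Observed agreement pₒ = trace/N = 64/110 = 0.5818
Expected agreement pₑ = Σ (rowᵢ·colᵢ)/N² = (30·28 + 38·24 + 25·29 + 17·29)/110² = 0.2455
κ = (pₒ − pₑ)/(1 − pₑ) = (0.5818 − 0.2455)/(1 − 0.2455) = 0.446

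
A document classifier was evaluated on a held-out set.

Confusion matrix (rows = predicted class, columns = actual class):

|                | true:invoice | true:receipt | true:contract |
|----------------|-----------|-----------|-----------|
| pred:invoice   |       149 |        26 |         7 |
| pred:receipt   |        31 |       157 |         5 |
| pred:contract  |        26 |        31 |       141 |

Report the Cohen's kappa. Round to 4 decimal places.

Observed agreement pₒ = trace/N = 447/573 = 0.78010
Expected agreement pₑ = Σ (rowᵢ·colᵢ)/N² = (206·182 + 214·193 + 153·198)/573² = 0.33225
κ = (pₒ − pₑ)/(1 − pₑ) = (0.78010 − 0.33225)/(1 − 0.33225) = 0.6707

0.6707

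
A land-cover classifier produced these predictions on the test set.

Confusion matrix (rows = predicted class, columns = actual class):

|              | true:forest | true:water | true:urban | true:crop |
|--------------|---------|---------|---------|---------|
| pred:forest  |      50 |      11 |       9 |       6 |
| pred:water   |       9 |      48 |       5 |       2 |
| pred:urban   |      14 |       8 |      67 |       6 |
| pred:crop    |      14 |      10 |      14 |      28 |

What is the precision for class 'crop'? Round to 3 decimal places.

0.424

precision = TP/(TP+FP).
crop: TP=28, FP=14+10+14=38 → 28/66 = 0.4242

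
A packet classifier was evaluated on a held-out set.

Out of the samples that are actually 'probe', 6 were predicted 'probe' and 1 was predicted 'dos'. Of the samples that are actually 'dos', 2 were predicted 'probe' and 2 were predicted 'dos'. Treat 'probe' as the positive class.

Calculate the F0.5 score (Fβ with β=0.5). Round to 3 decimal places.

0.769

Fβ = (1+β²)·TP / ((1+β²)·TP + β²·FN + FP), with β²=1/4
= 1.25·6 / (1.25·6 + 0.25·1 + 2) = 0.769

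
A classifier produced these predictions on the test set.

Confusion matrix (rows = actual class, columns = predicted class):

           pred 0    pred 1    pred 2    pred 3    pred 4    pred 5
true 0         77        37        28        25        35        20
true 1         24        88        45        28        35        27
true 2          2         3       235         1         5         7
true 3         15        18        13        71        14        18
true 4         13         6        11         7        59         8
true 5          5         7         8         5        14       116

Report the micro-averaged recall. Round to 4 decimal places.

0.5717

Micro-averaging pools counts across classes: ΣTP=646, ΣFP=484, ΣFN=484.
Micro-recall = TP/(TP+FN) on pooled counts = 0.5717 (equals overall accuracy in single-label multiclass).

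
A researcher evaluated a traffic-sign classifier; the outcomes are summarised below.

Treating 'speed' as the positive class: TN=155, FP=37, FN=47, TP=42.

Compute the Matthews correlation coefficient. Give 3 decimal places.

0.289

MCC = (TP·TN − FP·FN) / √((TP+FP)(TP+FN)(TN+FP)(TN+FN))
Numerator = 42·155 − 37·47 = 4771
Denominator = √(79·89·192·202) = √272690304 = 16513.3372
MCC = 4771 / 16513.3372 = 0.289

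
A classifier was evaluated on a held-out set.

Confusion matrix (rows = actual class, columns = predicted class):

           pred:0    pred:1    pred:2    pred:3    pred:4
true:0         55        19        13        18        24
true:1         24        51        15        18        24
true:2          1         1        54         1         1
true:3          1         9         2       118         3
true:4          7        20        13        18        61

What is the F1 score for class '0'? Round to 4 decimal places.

0.5069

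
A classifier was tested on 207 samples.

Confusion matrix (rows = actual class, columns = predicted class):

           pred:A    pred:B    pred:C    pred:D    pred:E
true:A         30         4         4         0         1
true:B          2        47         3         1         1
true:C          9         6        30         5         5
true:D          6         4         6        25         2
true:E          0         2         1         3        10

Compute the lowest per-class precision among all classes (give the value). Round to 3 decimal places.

Per-class precision (TP/(TP+FP)):
  A: TP=30, FP=2+9+6+0=17 → 30/47 = 0.6383
  B: TP=47, FP=4+6+4+2=16 → 47/63 = 0.7460
  C: TP=30, FP=4+3+6+1=14 → 30/44 = 0.6818
  D: TP=25, FP=0+1+5+3=9 → 25/34 = 0.7353
  E: TP=10, FP=1+1+5+2=9 → 10/19 = 0.5263
Lowest is class 'E' with precision = 0.526.

0.526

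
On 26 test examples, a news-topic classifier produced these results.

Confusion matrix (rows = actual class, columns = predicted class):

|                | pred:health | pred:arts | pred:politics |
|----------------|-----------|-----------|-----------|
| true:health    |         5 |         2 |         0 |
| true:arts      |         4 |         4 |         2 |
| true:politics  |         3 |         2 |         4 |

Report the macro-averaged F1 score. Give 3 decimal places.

0.501

Per-class F1 score (2·TP/(2·TP+FP+FN)):
  health: TP=5, FP=4+3=7, FN=2+0=2 → 10/19 = 0.5263
  arts: TP=4, FP=2+2=4, FN=4+2=6 → 8/18 = 0.4444
  politics: TP=4, FP=0+2=2, FN=3+2=5 → 8/15 = 0.5333
Macro-F1 score = mean = (0.5263 + 0.4444 + 0.5333) / 3 = 0.501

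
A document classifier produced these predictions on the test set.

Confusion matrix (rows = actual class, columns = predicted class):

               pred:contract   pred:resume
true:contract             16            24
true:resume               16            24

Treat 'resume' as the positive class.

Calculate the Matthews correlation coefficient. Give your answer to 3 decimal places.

0.000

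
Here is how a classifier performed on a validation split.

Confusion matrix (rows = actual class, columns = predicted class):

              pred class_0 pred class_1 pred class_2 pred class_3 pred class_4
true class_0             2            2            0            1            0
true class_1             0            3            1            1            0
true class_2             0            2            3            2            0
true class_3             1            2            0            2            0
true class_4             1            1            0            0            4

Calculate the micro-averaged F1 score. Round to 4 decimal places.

Micro-averaging pools counts across classes: ΣTP=14, ΣFP=14, ΣFN=14.
Micro-F1 score = 2·TP/(2·TP+FP+FN) on pooled counts = 0.5000 (equals overall accuracy in single-label multiclass).

0.5000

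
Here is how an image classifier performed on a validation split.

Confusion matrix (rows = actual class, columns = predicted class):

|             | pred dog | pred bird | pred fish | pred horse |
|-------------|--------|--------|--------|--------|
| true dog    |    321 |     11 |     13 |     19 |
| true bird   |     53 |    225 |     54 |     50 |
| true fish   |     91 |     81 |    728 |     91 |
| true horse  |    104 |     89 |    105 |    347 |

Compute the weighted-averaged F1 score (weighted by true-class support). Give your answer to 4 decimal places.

0.6802

Per-class F1 score (2·TP/(2·TP+FP+FN)):
  dog: TP=321, FP=53+91+104=248, FN=11+13+19=43 → 642/933 = 0.68810
  bird: TP=225, FP=11+81+89=181, FN=53+54+50=157 → 450/788 = 0.57107
  fish: TP=728, FP=13+54+105=172, FN=91+81+91=263 → 1456/1891 = 0.76996
  horse: TP=347, FP=19+50+91=160, FN=104+89+105=298 → 694/1152 = 0.60243
Weighted-F1 score = Σ (supportᵢ/N)·F1 scoreᵢ with N=2382: (364/2382)·0.68810 + (382/2382)·0.57107 + (991/2382)·0.76996 + (645/2382)·0.60243 = 0.6802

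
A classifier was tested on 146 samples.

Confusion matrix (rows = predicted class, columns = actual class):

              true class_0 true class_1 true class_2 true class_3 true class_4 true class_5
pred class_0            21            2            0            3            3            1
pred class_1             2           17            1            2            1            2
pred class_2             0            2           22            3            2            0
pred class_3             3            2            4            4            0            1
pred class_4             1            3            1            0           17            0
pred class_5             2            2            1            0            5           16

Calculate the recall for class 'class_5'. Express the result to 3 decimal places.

Take TP from the diagonal, FP from the rest of the 'class_5' prediction marginal, FN from the rest of the 'class_5' actual marginal.
recall = TP/(TP+FN).
class_5: TP=16, FN=1+2+0+1+0=4 → 16/20 = 0.8000

0.800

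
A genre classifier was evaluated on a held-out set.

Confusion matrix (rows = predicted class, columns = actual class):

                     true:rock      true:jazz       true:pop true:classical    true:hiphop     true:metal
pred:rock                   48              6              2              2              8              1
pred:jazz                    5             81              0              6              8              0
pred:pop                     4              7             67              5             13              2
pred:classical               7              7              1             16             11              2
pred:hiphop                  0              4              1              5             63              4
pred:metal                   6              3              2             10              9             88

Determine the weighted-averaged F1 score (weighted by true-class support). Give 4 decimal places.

0.7152

Per-class F1 score (2·TP/(2·TP+FP+FN)):
  rock: TP=48, FP=6+2+2+8+1=19, FN=5+4+7+0+6=22 → 96/137 = 0.70073
  jazz: TP=81, FP=5+0+6+8+0=19, FN=6+7+7+4+3=27 → 162/208 = 0.77885
  pop: TP=67, FP=4+7+5+13+2=31, FN=2+0+1+1+2=6 → 134/171 = 0.78363
  classical: TP=16, FP=7+7+1+11+2=28, FN=2+6+5+5+10=28 → 32/88 = 0.36364
  hiphop: TP=63, FP=0+4+1+5+4=14, FN=8+8+13+11+9=49 → 126/189 = 0.66667
  metal: TP=88, FP=6+3+2+10+9=30, FN=1+0+2+2+4=9 → 176/215 = 0.81860
Weighted-F1 score = Σ (supportᵢ/N)·F1 scoreᵢ with N=504: (70/504)·0.70073 + (108/504)·0.77885 + (73/504)·0.78363 + (44/504)·0.36364 + (112/504)·0.66667 + (97/504)·0.81860 = 0.7152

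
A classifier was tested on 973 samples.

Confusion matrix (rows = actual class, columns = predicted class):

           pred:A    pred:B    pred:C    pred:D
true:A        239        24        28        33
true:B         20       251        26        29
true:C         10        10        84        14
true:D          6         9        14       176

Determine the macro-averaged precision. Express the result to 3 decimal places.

Per-class precision (TP/(TP+FP)):
  A: TP=239, FP=20+10+6=36 → 239/275 = 0.8691
  B: TP=251, FP=24+10+9=43 → 251/294 = 0.8537
  C: TP=84, FP=28+26+14=68 → 84/152 = 0.5526
  D: TP=176, FP=33+29+14=76 → 176/252 = 0.6984
Macro-precision = mean = (0.8691 + 0.8537 + 0.5526 + 0.6984) / 4 = 0.743

0.743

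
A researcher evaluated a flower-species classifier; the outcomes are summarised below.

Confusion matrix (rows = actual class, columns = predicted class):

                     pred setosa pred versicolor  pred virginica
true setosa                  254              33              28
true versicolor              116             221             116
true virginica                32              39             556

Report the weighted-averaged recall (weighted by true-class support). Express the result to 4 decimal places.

0.7391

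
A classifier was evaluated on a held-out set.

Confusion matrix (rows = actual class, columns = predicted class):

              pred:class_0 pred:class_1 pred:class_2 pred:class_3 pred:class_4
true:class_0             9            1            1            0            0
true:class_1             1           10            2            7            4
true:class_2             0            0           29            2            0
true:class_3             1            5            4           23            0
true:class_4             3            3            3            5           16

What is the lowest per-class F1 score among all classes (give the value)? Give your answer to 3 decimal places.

Per-class F1 score (2·TP/(2·TP+FP+FN)):
  class_0: TP=9, FP=1+0+1+3=5, FN=1+1+0+0=2 → 18/25 = 0.7200
  class_1: TP=10, FP=1+0+5+3=9, FN=1+2+7+4=14 → 20/43 = 0.4651
  class_2: TP=29, FP=1+2+4+3=10, FN=0+0+2+0=2 → 58/70 = 0.8286
  class_3: TP=23, FP=0+7+2+5=14, FN=1+5+4+0=10 → 46/70 = 0.6571
  class_4: TP=16, FP=0+4+0+0=4, FN=3+3+3+5=14 → 32/50 = 0.6400
Lowest is class 'class_1' with F1 score = 0.465.

0.465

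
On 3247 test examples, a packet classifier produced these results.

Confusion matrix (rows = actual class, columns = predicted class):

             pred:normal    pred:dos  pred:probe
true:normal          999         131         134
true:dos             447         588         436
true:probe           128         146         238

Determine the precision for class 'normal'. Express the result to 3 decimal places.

Take TP from the diagonal, FP from the rest of the 'normal' prediction marginal, FN from the rest of the 'normal' actual marginal.
precision = TP/(TP+FP).
normal: TP=999, FP=447+128=575 → 999/1574 = 0.6347

0.635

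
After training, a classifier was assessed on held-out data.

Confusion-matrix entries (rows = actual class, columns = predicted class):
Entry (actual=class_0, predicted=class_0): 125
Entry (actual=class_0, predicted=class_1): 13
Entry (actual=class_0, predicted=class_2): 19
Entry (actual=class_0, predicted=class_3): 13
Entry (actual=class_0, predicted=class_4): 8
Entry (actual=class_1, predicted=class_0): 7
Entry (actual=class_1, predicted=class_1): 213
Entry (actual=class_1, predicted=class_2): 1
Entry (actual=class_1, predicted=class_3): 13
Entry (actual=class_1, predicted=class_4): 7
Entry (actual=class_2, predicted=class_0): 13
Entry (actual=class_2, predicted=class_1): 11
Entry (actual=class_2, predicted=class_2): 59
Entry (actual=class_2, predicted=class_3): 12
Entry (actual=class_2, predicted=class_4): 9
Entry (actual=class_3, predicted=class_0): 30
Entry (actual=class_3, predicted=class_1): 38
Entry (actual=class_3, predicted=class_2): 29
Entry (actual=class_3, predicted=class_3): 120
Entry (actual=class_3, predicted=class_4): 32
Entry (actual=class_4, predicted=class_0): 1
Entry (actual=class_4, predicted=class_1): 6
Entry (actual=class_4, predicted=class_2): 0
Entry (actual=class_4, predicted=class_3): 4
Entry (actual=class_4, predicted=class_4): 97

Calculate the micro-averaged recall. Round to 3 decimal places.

0.698

Micro-averaging pools counts across classes: ΣTP=614, ΣFP=266, ΣFN=266.
Micro-recall = TP/(TP+FN) on pooled counts = 0.698 (equals overall accuracy in single-label multiclass).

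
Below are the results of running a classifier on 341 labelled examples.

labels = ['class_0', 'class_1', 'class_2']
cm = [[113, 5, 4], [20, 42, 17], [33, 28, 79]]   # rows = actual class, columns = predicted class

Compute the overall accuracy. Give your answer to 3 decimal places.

0.686

Accuracy = trace / total = (113+42+79=234) / 341 = 234/341 = 0.686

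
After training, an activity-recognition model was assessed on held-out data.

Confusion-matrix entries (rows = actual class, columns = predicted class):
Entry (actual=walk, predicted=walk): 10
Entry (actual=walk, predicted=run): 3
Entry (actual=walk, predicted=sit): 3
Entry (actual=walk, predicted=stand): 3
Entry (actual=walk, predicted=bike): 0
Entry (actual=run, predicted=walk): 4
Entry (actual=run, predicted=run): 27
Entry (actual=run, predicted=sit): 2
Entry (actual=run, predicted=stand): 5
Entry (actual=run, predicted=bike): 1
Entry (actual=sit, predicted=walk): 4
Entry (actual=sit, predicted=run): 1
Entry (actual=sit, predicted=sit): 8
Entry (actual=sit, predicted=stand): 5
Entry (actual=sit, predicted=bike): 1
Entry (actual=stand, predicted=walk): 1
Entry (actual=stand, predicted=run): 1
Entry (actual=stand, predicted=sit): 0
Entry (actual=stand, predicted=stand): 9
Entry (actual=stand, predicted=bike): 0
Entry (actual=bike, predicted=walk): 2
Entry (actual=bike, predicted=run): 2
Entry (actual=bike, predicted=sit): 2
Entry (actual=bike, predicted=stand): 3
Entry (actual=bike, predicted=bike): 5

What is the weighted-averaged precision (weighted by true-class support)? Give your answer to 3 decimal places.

Per-class precision (TP/(TP+FP)):
  walk: TP=10, FP=4+4+1+2=11 → 10/21 = 0.4762
  run: TP=27, FP=3+1+1+2=7 → 27/34 = 0.7941
  sit: TP=8, FP=3+2+0+2=7 → 8/15 = 0.5333
  stand: TP=9, FP=3+5+5+3=16 → 9/25 = 0.3600
  bike: TP=5, FP=0+1+1+0=2 → 5/7 = 0.7143
Weighted-precision = Σ (supportᵢ/N)·precisionᵢ with N=102: (19/102)·0.4762 + (39/102)·0.7941 + (19/102)·0.5333 + (11/102)·0.3600 + (14/102)·0.7143 = 0.629

0.629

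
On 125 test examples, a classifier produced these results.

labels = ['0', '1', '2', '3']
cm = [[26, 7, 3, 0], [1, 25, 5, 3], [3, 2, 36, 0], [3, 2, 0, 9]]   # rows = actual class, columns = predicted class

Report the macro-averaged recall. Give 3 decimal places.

Per-class recall (TP/(TP+FN)):
  0: TP=26, FN=7+3+0=10 → 26/36 = 0.7222
  1: TP=25, FN=1+5+3=9 → 25/34 = 0.7353
  2: TP=36, FN=3+2+0=5 → 36/41 = 0.8780
  3: TP=9, FN=3+2+0=5 → 9/14 = 0.6429
Macro-recall = mean = (0.7222 + 0.7353 + 0.8780 + 0.6429) / 4 = 0.745

0.745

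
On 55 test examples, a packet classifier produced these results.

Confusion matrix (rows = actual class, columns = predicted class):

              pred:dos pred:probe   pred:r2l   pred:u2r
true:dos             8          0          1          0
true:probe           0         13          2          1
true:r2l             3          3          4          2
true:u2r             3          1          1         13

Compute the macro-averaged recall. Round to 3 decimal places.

0.689

Per-class recall (TP/(TP+FN)):
  dos: TP=8, FN=0+1+0=1 → 8/9 = 0.8889
  probe: TP=13, FN=0+2+1=3 → 13/16 = 0.8125
  r2l: TP=4, FN=3+3+2=8 → 4/12 = 0.3333
  u2r: TP=13, FN=3+1+1=5 → 13/18 = 0.7222
Macro-recall = mean = (0.8889 + 0.8125 + 0.3333 + 0.7222) / 4 = 0.689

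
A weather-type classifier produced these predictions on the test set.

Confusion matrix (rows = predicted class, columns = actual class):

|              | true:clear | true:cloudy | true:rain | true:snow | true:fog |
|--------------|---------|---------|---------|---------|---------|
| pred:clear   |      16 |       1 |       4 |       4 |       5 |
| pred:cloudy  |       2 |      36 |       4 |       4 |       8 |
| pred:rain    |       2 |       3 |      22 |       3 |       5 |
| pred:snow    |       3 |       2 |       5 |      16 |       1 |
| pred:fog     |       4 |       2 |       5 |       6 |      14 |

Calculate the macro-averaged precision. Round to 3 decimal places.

0.575

Per-class precision (TP/(TP+FP)):
  clear: TP=16, FP=1+4+4+5=14 → 16/30 = 0.5333
  cloudy: TP=36, FP=2+4+4+8=18 → 36/54 = 0.6667
  rain: TP=22, FP=2+3+3+5=13 → 22/35 = 0.6286
  snow: TP=16, FP=3+2+5+1=11 → 16/27 = 0.5926
  fog: TP=14, FP=4+2+5+6=17 → 14/31 = 0.4516
Macro-precision = mean = (0.5333 + 0.6667 + 0.6286 + 0.5926 + 0.4516) / 5 = 0.575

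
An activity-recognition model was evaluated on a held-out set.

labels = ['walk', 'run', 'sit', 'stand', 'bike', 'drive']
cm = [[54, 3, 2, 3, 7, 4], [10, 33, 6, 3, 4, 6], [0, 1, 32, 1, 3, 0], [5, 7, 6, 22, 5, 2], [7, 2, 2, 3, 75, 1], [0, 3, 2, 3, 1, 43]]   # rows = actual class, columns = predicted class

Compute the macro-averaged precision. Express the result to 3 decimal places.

0.702

Per-class precision (TP/(TP+FP)):
  walk: TP=54, FP=10+0+5+7+0=22 → 54/76 = 0.7105
  run: TP=33, FP=3+1+7+2+3=16 → 33/49 = 0.6735
  sit: TP=32, FP=2+6+6+2+2=18 → 32/50 = 0.6400
  stand: TP=22, FP=3+3+1+3+3=13 → 22/35 = 0.6286
  bike: TP=75, FP=7+4+3+5+1=20 → 75/95 = 0.7895
  drive: TP=43, FP=4+6+0+2+1=13 → 43/56 = 0.7679
Macro-precision = mean = (0.7105 + 0.6735 + 0.6400 + 0.6286 + 0.7895 + 0.7679) / 6 = 0.702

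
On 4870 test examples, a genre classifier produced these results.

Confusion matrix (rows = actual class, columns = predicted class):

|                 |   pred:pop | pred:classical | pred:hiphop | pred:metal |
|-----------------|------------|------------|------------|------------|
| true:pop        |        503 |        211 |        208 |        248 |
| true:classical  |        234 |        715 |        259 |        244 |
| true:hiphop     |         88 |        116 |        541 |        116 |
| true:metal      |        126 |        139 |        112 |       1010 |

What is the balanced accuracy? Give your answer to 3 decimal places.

0.570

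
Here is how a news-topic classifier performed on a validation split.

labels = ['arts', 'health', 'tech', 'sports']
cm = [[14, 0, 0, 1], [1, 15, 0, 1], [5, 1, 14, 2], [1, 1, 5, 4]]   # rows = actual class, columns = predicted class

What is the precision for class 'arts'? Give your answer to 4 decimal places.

Take TP from the diagonal, FP from the rest of the 'arts' prediction marginal, FN from the rest of the 'arts' actual marginal.
precision = TP/(TP+FP).
arts: TP=14, FP=1+5+1=7 → 14/21 = 0.66667

0.6667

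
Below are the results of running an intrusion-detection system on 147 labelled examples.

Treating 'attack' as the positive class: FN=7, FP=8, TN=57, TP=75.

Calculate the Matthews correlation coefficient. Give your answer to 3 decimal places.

0.793

MCC = (TP·TN − FP·FN) / √((TP+FP)(TP+FN)(TN+FP)(TN+FN))
Numerator = 75·57 − 8·7 = 4219
Denominator = √(83·82·65·64) = √28312960 = 5320.9924
MCC = 4219 / 5320.9924 = 0.793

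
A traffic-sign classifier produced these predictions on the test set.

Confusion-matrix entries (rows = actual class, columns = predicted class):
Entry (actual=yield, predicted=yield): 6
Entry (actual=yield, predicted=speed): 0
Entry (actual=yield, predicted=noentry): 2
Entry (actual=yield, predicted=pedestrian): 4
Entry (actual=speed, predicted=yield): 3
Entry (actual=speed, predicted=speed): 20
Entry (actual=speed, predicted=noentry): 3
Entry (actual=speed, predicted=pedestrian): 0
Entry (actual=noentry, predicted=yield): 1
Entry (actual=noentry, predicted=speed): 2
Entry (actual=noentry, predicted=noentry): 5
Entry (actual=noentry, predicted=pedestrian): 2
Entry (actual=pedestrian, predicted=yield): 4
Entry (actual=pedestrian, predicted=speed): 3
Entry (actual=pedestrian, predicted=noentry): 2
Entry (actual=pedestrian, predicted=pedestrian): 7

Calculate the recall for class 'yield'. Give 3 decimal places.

One-vs-rest for 'yield': TP = diagonal; FP = other classes predicted 'yield'; FN = 'yield' predicted as other.
recall = TP/(TP+FN).
yield: TP=6, FN=0+2+4=6 → 6/12 = 0.5000

0.500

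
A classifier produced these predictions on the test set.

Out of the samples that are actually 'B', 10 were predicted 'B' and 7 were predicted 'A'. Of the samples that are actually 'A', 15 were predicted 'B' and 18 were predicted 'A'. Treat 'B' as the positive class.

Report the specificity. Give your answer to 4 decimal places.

Specificity = TN/(TN+FP) = 18/(18+15) = 0.5455

0.5455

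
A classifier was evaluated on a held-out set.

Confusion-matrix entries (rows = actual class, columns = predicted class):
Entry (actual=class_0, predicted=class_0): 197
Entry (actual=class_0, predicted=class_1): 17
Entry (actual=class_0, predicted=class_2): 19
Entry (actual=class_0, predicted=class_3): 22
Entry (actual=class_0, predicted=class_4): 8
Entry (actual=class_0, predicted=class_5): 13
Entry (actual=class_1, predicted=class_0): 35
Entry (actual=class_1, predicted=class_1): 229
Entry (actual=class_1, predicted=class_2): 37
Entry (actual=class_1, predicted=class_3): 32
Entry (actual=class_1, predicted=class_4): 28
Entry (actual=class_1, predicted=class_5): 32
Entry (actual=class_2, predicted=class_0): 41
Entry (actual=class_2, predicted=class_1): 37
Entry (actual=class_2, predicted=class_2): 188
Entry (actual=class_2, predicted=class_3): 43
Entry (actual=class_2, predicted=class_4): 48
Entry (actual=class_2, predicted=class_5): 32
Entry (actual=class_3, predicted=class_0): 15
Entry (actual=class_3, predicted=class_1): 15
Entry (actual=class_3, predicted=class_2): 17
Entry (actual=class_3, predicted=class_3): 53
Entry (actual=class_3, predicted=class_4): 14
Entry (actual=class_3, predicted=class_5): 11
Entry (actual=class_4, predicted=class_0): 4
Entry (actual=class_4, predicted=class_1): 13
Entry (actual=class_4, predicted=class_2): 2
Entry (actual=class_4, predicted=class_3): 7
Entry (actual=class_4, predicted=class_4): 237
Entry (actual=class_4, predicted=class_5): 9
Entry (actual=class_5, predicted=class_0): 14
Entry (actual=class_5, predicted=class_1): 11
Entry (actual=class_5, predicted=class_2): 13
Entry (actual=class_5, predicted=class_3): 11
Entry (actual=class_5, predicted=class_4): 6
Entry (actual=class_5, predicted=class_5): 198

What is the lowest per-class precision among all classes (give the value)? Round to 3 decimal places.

0.315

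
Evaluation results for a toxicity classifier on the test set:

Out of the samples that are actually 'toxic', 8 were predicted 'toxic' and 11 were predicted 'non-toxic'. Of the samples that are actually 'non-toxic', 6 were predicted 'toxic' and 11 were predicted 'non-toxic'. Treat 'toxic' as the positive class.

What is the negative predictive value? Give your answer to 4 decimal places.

NPV = TN/(TN+FN) = 11/(11+11) = 0.5000

0.5000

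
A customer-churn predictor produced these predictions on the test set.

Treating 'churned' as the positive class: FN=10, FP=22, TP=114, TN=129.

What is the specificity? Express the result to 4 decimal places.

Specificity = TN/(TN+FP) = 129/(129+22) = 0.8543

0.8543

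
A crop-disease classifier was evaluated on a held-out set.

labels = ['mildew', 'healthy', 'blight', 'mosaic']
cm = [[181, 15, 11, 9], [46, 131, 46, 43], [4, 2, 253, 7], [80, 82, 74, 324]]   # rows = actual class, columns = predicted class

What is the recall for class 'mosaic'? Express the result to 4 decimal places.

Take TP from the diagonal, FP from the rest of the 'mosaic' prediction marginal, FN from the rest of the 'mosaic' actual marginal.
recall = TP/(TP+FN).
mosaic: TP=324, FN=80+82+74=236 → 324/560 = 0.57857

0.5786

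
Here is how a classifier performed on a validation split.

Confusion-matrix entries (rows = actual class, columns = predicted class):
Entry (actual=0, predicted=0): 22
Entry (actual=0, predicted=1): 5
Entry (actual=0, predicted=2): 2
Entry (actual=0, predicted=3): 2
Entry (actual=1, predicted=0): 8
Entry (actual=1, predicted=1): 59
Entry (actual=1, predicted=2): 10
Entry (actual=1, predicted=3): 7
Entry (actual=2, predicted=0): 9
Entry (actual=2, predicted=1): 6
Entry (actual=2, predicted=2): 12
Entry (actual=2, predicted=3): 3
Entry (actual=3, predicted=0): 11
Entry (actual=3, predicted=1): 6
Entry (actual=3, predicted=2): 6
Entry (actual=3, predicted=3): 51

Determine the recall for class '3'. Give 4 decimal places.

Treat '3' as positive and all other classes as negative.
recall = TP/(TP+FN).
3: TP=51, FN=11+6+6=23 → 51/74 = 0.68919

0.6892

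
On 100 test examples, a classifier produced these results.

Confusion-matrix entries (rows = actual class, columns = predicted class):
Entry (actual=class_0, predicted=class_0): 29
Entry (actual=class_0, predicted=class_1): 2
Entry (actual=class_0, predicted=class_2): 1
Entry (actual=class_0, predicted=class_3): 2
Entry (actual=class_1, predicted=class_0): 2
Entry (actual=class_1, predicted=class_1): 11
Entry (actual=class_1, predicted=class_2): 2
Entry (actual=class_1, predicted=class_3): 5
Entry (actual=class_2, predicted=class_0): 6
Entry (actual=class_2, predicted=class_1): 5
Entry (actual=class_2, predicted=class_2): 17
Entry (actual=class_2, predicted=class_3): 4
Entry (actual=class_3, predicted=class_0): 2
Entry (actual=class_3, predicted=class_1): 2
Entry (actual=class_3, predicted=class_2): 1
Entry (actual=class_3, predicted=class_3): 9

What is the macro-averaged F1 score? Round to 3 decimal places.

0.629

Per-class F1 score (2·TP/(2·TP+FP+FN)):
  class_0: TP=29, FP=2+6+2=10, FN=2+1+2=5 → 58/73 = 0.7945
  class_1: TP=11, FP=2+5+2=9, FN=2+2+5=9 → 22/40 = 0.5500
  class_2: TP=17, FP=1+2+1=4, FN=6+5+4=15 → 34/53 = 0.6415
  class_3: TP=9, FP=2+5+4=11, FN=2+2+1=5 → 18/34 = 0.5294
Macro-F1 score = mean = (0.7945 + 0.5500 + 0.6415 + 0.5294) / 4 = 0.629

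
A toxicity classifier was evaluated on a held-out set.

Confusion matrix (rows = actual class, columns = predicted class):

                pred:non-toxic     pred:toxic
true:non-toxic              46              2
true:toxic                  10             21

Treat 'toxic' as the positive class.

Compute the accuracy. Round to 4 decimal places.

Accuracy = (TP+TN)/N = (21+46)/79 = 0.8481

0.8481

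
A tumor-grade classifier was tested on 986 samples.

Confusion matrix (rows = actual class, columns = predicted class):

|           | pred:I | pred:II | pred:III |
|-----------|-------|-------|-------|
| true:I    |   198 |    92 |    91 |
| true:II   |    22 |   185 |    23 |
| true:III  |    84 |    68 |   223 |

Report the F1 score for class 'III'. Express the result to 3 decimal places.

F1 score = 2·TP/(2·TP+FP+FN).
III: TP=223, FP=91+23=114, FN=84+68=152 → 446/712 = 0.6264

0.626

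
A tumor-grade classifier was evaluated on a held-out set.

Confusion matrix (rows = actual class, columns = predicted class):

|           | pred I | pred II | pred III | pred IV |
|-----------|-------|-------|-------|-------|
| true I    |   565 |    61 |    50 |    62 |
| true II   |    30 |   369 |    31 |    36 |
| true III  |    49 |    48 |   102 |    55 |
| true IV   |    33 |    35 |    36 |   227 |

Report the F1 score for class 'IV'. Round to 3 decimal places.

0.639

One-vs-rest for 'IV': TP = diagonal; FP = other classes predicted 'IV'; FN = 'IV' predicted as other.
F1 score = 2·TP/(2·TP+FP+FN).
IV: TP=227, FP=62+36+55=153, FN=33+35+36=104 → 454/711 = 0.6385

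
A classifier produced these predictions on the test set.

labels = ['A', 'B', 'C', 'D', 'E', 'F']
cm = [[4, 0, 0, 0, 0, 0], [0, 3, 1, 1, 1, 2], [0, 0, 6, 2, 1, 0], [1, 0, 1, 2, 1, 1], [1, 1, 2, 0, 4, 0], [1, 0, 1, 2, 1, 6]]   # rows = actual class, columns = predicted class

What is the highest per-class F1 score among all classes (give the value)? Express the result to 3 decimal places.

Per-class F1 score (2·TP/(2·TP+FP+FN)):
  A: TP=4, FP=0+0+1+1+1=3, FN=0+0+0+0+0=0 → 8/11 = 0.7273
  B: TP=3, FP=0+0+0+1+0=1, FN=0+1+1+1+2=5 → 6/12 = 0.5000
  C: TP=6, FP=0+1+1+2+1=5, FN=0+0+2+1+0=3 → 12/20 = 0.6000
  D: TP=2, FP=0+1+2+0+2=5, FN=1+0+1+1+1=4 → 4/13 = 0.3077
  E: TP=4, FP=0+1+1+1+1=4, FN=1+1+2+0+0=4 → 8/16 = 0.5000
  F: TP=6, FP=0+2+0+1+0=3, FN=1+0+1+2+1=5 → 12/20 = 0.6000
Highest is class 'A' with F1 score = 0.727.

0.727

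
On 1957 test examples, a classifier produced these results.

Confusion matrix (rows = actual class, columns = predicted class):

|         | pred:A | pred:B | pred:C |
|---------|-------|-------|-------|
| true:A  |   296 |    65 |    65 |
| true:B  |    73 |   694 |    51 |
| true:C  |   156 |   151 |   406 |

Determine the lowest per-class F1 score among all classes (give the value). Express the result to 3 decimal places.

0.623

Per-class F1 score (2·TP/(2·TP+FP+FN)):
  A: TP=296, FP=73+156=229, FN=65+65=130 → 592/951 = 0.6225
  B: TP=694, FP=65+151=216, FN=73+51=124 → 1388/1728 = 0.8032
  C: TP=406, FP=65+51=116, FN=156+151=307 → 812/1235 = 0.6575
Lowest is class 'A' with F1 score = 0.623.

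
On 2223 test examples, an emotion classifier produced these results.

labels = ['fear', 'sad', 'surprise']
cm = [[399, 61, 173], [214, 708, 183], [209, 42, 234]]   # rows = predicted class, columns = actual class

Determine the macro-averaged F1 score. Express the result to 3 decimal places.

0.574

Per-class F1 score (2·TP/(2·TP+FP+FN)):
  fear: TP=399, FP=61+173=234, FN=214+209=423 → 798/1455 = 0.5485
  sad: TP=708, FP=214+183=397, FN=61+42=103 → 1416/1916 = 0.7390
  surprise: TP=234, FP=209+42=251, FN=173+183=356 → 468/1075 = 0.4353
Macro-F1 score = mean = (0.5485 + 0.7390 + 0.4353) / 3 = 0.574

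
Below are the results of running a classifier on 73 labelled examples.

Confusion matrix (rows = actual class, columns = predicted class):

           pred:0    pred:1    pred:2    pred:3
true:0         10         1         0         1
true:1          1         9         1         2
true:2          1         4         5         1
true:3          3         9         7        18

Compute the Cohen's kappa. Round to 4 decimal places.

0.4187

Observed agreement pₒ = trace/N = 42/73 = 0.57534
Expected agreement pₑ = Σ (rowᵢ·colᵢ)/N² = (12·15 + 13·23 + 11·13 + 37·22)/73² = 0.26947
κ = (pₒ − pₑ)/(1 − pₑ) = (0.57534 − 0.26947)/(1 − 0.26947) = 0.4187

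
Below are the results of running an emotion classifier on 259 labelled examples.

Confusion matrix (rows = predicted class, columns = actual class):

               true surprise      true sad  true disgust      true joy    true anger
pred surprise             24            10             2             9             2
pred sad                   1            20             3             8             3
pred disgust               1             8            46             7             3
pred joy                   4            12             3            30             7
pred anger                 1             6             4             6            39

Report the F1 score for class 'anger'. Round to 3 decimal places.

0.709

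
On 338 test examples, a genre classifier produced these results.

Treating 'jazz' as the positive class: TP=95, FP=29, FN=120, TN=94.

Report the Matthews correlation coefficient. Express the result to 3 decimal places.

0.206

MCC = (TP·TN − FP·FN) / √((TP+FP)(TP+FN)(TN+FP)(TN+FN))
Numerator = 95·94 − 29·120 = 5450
Denominator = √(124·215·123·214) = √701744520 = 26490.4609
MCC = 5450 / 26490.4609 = 0.206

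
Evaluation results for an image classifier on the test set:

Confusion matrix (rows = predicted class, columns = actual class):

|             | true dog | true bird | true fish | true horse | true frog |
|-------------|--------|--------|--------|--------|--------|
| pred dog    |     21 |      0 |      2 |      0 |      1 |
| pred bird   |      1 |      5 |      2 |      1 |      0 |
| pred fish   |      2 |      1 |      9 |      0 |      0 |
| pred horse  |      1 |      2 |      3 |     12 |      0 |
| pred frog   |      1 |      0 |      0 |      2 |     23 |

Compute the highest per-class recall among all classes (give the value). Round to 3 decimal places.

0.958

Per-class recall (TP/(TP+FN)):
  dog: TP=21, FN=1+2+1+1=5 → 21/26 = 0.8077
  bird: TP=5, FN=0+1+2+0=3 → 5/8 = 0.6250
  fish: TP=9, FN=2+2+3+0=7 → 9/16 = 0.5625
  horse: TP=12, FN=0+1+0+2=3 → 12/15 = 0.8000
  frog: TP=23, FN=1+0+0+0=1 → 23/24 = 0.9583
Highest is class 'frog' with recall = 0.958.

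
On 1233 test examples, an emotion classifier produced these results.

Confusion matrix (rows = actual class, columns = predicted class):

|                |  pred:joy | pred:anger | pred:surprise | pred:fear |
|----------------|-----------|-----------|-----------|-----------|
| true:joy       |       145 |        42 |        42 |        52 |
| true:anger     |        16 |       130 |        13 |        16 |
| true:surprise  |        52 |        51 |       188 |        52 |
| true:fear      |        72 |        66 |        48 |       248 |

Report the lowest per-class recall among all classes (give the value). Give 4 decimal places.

Per-class recall (TP/(TP+FN)):
  joy: TP=145, FN=42+42+52=136 → 145/281 = 0.51601
  anger: TP=130, FN=16+13+16=45 → 130/175 = 0.74286
  surprise: TP=188, FN=52+51+52=155 → 188/343 = 0.54810
  fear: TP=248, FN=72+66+48=186 → 248/434 = 0.57143
Lowest is class 'joy' with recall = 0.5160.

0.5160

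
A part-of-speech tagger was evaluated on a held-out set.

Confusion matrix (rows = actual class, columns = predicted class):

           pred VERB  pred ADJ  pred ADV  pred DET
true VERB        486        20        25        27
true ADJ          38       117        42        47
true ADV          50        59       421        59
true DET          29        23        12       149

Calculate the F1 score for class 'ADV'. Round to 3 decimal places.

Treat 'ADV' as positive and all other classes as negative.
F1 score = 2·TP/(2·TP+FP+FN).
ADV: TP=421, FP=25+42+12=79, FN=50+59+59=168 → 842/1089 = 0.7732

0.773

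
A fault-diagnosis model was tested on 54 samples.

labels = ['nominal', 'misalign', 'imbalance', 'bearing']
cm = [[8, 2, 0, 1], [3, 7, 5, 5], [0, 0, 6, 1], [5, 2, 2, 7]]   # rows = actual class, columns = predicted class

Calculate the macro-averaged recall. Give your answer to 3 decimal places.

Per-class recall (TP/(TP+FN)):
  nominal: TP=8, FN=2+0+1=3 → 8/11 = 0.7273
  misalign: TP=7, FN=3+5+5=13 → 7/20 = 0.3500
  imbalance: TP=6, FN=0+0+1=1 → 6/7 = 0.8571
  bearing: TP=7, FN=5+2+2=9 → 7/16 = 0.4375
Macro-recall = mean = (0.7273 + 0.3500 + 0.8571 + 0.4375) / 4 = 0.593

0.593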